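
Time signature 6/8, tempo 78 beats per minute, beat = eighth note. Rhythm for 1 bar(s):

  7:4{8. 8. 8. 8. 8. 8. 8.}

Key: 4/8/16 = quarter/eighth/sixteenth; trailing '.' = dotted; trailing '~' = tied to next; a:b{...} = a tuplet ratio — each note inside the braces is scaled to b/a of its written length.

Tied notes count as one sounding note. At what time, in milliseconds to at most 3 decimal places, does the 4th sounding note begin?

1. 0.0ms @ 0 + 659.341ms (6/7)
2. 659.341ms @ 6/7 + 659.341ms (6/7)
3. 1318.681ms @ 12/7 + 659.341ms (6/7)
4. 1978.022ms @ 18/7 + 659.341ms (6/7)
5. 2637.363ms @ 24/7 + 659.341ms (6/7)
6. 3296.703ms @ 30/7 + 659.341ms (6/7)
7. 3956.044ms @ 36/7 + 659.341ms (6/7)

note 4 onset = 18/7b = 1978.022ms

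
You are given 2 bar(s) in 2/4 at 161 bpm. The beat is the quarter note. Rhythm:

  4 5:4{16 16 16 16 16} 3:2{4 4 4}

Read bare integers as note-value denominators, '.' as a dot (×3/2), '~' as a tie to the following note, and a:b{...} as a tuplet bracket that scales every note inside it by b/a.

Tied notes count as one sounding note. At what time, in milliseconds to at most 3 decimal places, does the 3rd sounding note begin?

1. 0.0ms @ 0 + 372.671ms (1)
2. 372.671ms @ 1 + 74.534ms (1/5)
3. 447.205ms @ 6/5 + 74.534ms (1/5)
4. 521.739ms @ 7/5 + 74.534ms (1/5)
5. 596.273ms @ 8/5 + 74.534ms (1/5)
6. 670.807ms @ 9/5 + 74.534ms (1/5)
7. 745.342ms @ 2 + 248.447ms (2/3)
8. 993.789ms @ 8/3 + 248.447ms (2/3)
9. 1242.236ms @ 10/3 + 248.447ms (2/3)

note 3 onset = 6/5b = 447.205ms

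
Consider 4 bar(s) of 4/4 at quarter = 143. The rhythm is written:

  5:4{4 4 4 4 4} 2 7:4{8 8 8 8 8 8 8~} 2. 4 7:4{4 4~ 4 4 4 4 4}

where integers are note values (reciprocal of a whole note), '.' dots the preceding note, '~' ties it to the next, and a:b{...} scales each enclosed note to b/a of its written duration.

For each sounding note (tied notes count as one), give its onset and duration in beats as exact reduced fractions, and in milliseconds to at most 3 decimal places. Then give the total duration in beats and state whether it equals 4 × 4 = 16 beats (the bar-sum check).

1) 0.0ms=0b +335.664ms=4/5b
2) 335.664ms=4/5b +335.664ms=4/5b
3) 671.329ms=8/5b +335.664ms=4/5b
4) 1006.993ms=12/5b +335.664ms=4/5b
5) 1342.657ms=16/5b +335.664ms=4/5b
6) 1678.322ms=4b +839.161ms=2b
7) 2517.483ms=6b +119.88ms=2/7b
8) 2637.363ms=44/7b +119.88ms=2/7b
9) 2757.243ms=46/7b +119.88ms=2/7b
10) 2877.123ms=48/7b +119.88ms=2/7b
11) 2997.003ms=50/7b +119.88ms=2/7b
12) 3116.883ms=52/7b +119.88ms=2/7b
13) 3236.763ms=54/7b +1378.621ms=23/7b
14) 4615.385ms=11b +419.58ms=1b
15) 5034.965ms=12b +239.76ms=4/7b
16) 5274.725ms=88/7b +479.52ms=8/7b
17) 5754.246ms=96/7b +239.76ms=4/7b
18) 5994.006ms=100/7b +239.76ms=4/7b
19) 6233.766ms=104/7b +239.76ms=4/7b
20) 6473.526ms=108/7b +239.76ms=4/7b
Σ=16b of 16 (143bpm 4/4) — PASS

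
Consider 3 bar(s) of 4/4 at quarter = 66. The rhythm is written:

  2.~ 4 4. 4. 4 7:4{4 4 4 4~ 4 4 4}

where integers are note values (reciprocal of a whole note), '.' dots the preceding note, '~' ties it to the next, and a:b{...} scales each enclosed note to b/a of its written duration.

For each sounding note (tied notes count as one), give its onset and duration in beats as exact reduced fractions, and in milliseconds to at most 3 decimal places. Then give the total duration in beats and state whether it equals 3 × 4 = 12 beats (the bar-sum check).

1) 0.0ms=0b +3636.364ms=4b
2) 3636.364ms=4b +1363.636ms=3/2b
3) 5000.0ms=11/2b +1363.636ms=3/2b
4) 6363.636ms=7b +909.091ms=1b
5) 7272.727ms=8b +519.481ms=4/7b
6) 7792.208ms=60/7b +519.481ms=4/7b
7) 8311.688ms=64/7b +519.481ms=4/7b
8) 8831.169ms=68/7b +1038.961ms=8/7b
9) 9870.13ms=76/7b +519.481ms=4/7b
10) 10389.61ms=80/7b +519.481ms=4/7b
Σ=12b of 12 (66bpm 4/4) — PASS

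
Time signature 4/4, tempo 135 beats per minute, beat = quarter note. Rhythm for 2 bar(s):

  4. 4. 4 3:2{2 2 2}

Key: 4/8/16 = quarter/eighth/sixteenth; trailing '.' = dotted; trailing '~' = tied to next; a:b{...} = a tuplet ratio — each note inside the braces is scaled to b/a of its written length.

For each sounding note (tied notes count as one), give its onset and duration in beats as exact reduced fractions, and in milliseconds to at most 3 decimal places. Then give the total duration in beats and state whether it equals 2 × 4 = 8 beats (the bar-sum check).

1) 0.0ms=0b +666.667ms=3/2b
2) 666.667ms=3/2b +666.667ms=3/2b
3) 1333.333ms=3b +444.444ms=1b
4) 1777.778ms=4b +592.593ms=4/3b
5) 2370.37ms=16/3b +592.593ms=4/3b
6) 2962.963ms=20/3b +592.593ms=4/3b
Σ=8b of 8 (135bpm 4/4) — PASS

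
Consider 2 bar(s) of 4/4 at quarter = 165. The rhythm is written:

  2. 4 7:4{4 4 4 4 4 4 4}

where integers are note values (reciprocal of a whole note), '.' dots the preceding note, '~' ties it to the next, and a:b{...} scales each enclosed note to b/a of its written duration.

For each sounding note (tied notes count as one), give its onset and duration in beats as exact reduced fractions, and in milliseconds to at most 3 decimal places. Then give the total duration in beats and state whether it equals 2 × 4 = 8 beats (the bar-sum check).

1) 0.0ms=0b +1090.909ms=3b
2) 1090.909ms=3b +363.636ms=1b
3) 1454.545ms=4b +207.792ms=4/7b
4) 1662.338ms=32/7b +207.792ms=4/7b
5) 1870.13ms=36/7b +207.792ms=4/7b
6) 2077.922ms=40/7b +207.792ms=4/7b
7) 2285.714ms=44/7b +207.792ms=4/7b
8) 2493.506ms=48/7b +207.792ms=4/7b
9) 2701.299ms=52/7b +207.792ms=4/7b
Σ=8b of 8 (165bpm 4/4) — PASS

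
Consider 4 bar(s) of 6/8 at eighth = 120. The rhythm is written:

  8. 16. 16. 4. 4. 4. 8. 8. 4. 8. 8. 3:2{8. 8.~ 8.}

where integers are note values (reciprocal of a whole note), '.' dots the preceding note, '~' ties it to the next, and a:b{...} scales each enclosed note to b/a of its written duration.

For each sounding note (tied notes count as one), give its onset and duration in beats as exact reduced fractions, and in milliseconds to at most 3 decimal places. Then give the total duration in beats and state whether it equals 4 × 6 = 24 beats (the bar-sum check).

1) 0.0ms=0b +750.0ms=3/2b
2) 750.0ms=3/2b +375.0ms=3/4b
3) 1125.0ms=9/4b +375.0ms=3/4b
4) 1500.0ms=3b +1500.0ms=3b
5) 3000.0ms=6b +1500.0ms=3b
6) 4500.0ms=9b +1500.0ms=3b
7) 6000.0ms=12b +750.0ms=3/2b
8) 6750.0ms=27/2b +750.0ms=3/2b
9) 7500.0ms=15b +1500.0ms=3b
10) 9000.0ms=18b +750.0ms=3/2b
11) 9750.0ms=39/2b +750.0ms=3/2b
12) 10500.0ms=21b +500.0ms=1b
13) 11000.0ms=22b +1000.0ms=2b
Σ=24b of 24 (120bpm 6/8) — PASS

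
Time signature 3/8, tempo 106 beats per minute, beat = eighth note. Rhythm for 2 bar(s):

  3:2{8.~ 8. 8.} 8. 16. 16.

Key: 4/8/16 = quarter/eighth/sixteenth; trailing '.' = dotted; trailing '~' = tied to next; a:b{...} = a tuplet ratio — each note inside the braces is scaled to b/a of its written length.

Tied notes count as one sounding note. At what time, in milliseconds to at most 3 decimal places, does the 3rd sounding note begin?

note 3 onset = 3b = 1698.113ms

1. 0.0ms @ 0 + 1132.075ms (2)
2. 1132.075ms @ 2 + 566.038ms (1)
3. 1698.113ms @ 3 + 849.057ms (3/2)
4. 2547.17ms @ 9/2 + 424.528ms (3/4)
5. 2971.698ms @ 21/4 + 424.528ms (3/4)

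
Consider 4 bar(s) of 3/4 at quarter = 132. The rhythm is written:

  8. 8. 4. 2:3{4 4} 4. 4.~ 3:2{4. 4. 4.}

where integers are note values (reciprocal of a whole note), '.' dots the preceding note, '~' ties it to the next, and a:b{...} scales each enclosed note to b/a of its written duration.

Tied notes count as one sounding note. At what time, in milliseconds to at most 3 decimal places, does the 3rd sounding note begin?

note 3 onset = 3/2b = 681.818ms

1. 0.0ms @ 0 + 340.909ms (3/4)
2. 340.909ms @ 3/4 + 340.909ms (3/4)
3. 681.818ms @ 3/2 + 681.818ms (3/2)
4. 1363.636ms @ 3 + 681.818ms (3/2)
5. 2045.455ms @ 9/2 + 681.818ms (3/2)
6. 2727.273ms @ 6 + 681.818ms (3/2)
7. 3409.091ms @ 15/2 + 1136.364ms (5/2)
8. 4545.455ms @ 10 + 454.545ms (1)
9. 5000.0ms @ 11 + 454.545ms (1)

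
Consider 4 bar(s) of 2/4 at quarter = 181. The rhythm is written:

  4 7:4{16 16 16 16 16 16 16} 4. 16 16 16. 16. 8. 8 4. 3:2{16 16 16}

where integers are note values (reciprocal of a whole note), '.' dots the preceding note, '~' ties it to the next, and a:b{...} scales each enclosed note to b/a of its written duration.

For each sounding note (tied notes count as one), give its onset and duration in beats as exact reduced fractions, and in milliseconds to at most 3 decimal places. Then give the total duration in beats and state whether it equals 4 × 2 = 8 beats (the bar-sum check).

1) 0.0ms=0b +331.492ms=1b
2) 331.492ms=1b +47.356ms=1/7b
3) 378.848ms=8/7b +47.356ms=1/7b
4) 426.204ms=9/7b +47.356ms=1/7b
5) 473.56ms=10/7b +47.356ms=1/7b
6) 520.916ms=11/7b +47.356ms=1/7b
7) 568.272ms=12/7b +47.356ms=1/7b
8) 615.627ms=13/7b +47.356ms=1/7b
9) 662.983ms=2b +497.238ms=3/2b
10) 1160.221ms=7/2b +82.873ms=1/4b
11) 1243.094ms=15/4b +82.873ms=1/4b
12) 1325.967ms=4b +124.309ms=3/8b
13) 1450.276ms=35/8b +124.309ms=3/8b
14) 1574.586ms=19/4b +248.619ms=3/4b
15) 1823.204ms=11/2b +165.746ms=1/2b
16) 1988.95ms=6b +497.238ms=3/2b
17) 2486.188ms=15/2b +55.249ms=1/6b
18) 2541.436ms=23/3b +55.249ms=1/6b
19) 2596.685ms=47/6b +55.249ms=1/6b
Σ=8b of 8 (181bpm 2/4) — PASS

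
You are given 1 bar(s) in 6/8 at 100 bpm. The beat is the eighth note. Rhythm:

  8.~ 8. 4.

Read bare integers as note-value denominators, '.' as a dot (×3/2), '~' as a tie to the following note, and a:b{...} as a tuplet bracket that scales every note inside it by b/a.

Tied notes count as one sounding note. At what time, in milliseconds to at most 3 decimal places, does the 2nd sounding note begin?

1. 0.0ms @ 0 + 1800.0ms (3)
2. 1800.0ms @ 3 + 1800.0ms (3)

note 2 onset = 3b = 1800.0ms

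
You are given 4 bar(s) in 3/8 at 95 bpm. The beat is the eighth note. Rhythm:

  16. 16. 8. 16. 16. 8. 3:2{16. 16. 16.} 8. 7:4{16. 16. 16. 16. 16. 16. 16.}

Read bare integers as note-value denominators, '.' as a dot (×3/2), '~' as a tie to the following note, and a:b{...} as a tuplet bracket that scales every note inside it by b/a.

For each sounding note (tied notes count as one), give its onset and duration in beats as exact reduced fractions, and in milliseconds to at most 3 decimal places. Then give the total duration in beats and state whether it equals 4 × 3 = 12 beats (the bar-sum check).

1) 0.0ms=0b +473.684ms=3/4b
2) 473.684ms=3/4b +473.684ms=3/4b
3) 947.368ms=3/2b +947.368ms=3/2b
4) 1894.737ms=3b +473.684ms=3/4b
5) 2368.421ms=15/4b +473.684ms=3/4b
6) 2842.105ms=9/2b +947.368ms=3/2b
7) 3789.474ms=6b +315.789ms=1/2b
8) 4105.263ms=13/2b +315.789ms=1/2b
9) 4421.053ms=7b +315.789ms=1/2b
10) 4736.842ms=15/2b +947.368ms=3/2b
11) 5684.211ms=9b +270.677ms=3/7b
12) 5954.887ms=66/7b +270.677ms=3/7b
13) 6225.564ms=69/7b +270.677ms=3/7b
14) 6496.241ms=72/7b +270.677ms=3/7b
15) 6766.917ms=75/7b +270.677ms=3/7b
16) 7037.594ms=78/7b +270.677ms=3/7b
17) 7308.271ms=81/7b +270.677ms=3/7b
Σ=12b of 12 (95bpm 3/8) — PASS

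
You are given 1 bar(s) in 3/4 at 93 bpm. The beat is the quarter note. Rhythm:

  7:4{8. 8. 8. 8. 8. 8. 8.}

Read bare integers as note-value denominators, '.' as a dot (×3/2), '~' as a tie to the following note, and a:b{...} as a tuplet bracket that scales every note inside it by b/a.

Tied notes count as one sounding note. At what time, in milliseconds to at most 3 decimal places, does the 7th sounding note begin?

note 7 onset = 18/7b = 1658.986ms

1. 0.0ms @ 0 + 276.498ms (3/7)
2. 276.498ms @ 3/7 + 276.498ms (3/7)
3. 552.995ms @ 6/7 + 276.498ms (3/7)
4. 829.493ms @ 9/7 + 276.498ms (3/7)
5. 1105.991ms @ 12/7 + 276.498ms (3/7)
6. 1382.488ms @ 15/7 + 276.498ms (3/7)
7. 1658.986ms @ 18/7 + 276.498ms (3/7)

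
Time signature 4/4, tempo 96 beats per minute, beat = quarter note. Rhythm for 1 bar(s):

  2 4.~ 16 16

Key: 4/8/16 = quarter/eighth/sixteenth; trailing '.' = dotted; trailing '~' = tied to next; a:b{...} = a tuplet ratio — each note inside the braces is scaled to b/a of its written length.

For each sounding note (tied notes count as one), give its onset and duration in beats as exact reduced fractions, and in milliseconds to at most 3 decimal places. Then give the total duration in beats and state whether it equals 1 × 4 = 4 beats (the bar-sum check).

1) 0.0ms=0b +1250.0ms=2b
2) 1250.0ms=2b +1093.75ms=7/4b
3) 2343.75ms=15/4b +156.25ms=1/4b
Σ=4b of 4 (96bpm 4/4) — PASS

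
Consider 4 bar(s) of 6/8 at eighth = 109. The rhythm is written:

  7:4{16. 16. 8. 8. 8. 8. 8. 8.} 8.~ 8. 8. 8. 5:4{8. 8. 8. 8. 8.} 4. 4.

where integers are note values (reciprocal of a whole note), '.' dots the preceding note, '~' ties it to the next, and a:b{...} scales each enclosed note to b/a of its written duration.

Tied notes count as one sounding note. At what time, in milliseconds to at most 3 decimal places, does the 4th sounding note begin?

1. 0.0ms @ 0 + 235.911ms (3/7)
2. 235.911ms @ 3/7 + 235.911ms (3/7)
3. 471.822ms @ 6/7 + 471.822ms (6/7)
4. 943.644ms @ 12/7 + 471.822ms (6/7)
5. 1415.465ms @ 18/7 + 471.822ms (6/7)
6. 1887.287ms @ 24/7 + 471.822ms (6/7)
7. 2359.109ms @ 30/7 + 471.822ms (6/7)
8. 2830.931ms @ 36/7 + 471.822ms (6/7)
9. 3302.752ms @ 6 + 1651.376ms (3)
10. 4954.128ms @ 9 + 825.688ms (3/2)
11. 5779.817ms @ 21/2 + 825.688ms (3/2)
12. 6605.505ms @ 12 + 660.55ms (6/5)
13. 7266.055ms @ 66/5 + 660.55ms (6/5)
14. 7926.606ms @ 72/5 + 660.55ms (6/5)
15. 8587.156ms @ 78/5 + 660.55ms (6/5)
16. 9247.706ms @ 84/5 + 660.55ms (6/5)
17. 9908.257ms @ 18 + 1651.376ms (3)
18. 11559.633ms @ 21 + 1651.376ms (3)

note 4 onset = 12/7b = 943.644ms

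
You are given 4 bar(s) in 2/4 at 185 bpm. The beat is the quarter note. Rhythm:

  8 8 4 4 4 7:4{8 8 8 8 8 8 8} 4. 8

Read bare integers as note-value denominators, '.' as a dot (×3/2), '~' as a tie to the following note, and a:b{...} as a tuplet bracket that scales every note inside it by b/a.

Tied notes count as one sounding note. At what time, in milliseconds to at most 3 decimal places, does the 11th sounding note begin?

1. 0.0ms @ 0 + 162.162ms (1/2)
2. 162.162ms @ 1/2 + 162.162ms (1/2)
3. 324.324ms @ 1 + 324.324ms (1)
4. 648.649ms @ 2 + 324.324ms (1)
5. 972.973ms @ 3 + 324.324ms (1)
6. 1297.297ms @ 4 + 92.664ms (2/7)
7. 1389.961ms @ 30/7 + 92.664ms (2/7)
8. 1482.625ms @ 32/7 + 92.664ms (2/7)
9. 1575.29ms @ 34/7 + 92.664ms (2/7)
10. 1667.954ms @ 36/7 + 92.664ms (2/7)
11. 1760.618ms @ 38/7 + 92.664ms (2/7)
12. 1853.282ms @ 40/7 + 92.664ms (2/7)
13. 1945.946ms @ 6 + 486.486ms (3/2)
14. 2432.432ms @ 15/2 + 162.162ms (1/2)

note 11 onset = 38/7b = 1760.618ms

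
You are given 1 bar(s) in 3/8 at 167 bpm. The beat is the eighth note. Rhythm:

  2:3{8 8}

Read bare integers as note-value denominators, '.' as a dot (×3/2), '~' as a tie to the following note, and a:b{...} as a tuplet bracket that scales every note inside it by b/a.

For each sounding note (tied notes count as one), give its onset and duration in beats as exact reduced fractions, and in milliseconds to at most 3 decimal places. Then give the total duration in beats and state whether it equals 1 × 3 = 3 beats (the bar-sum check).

1) 0.0ms=0b +538.922ms=3/2b
2) 538.922ms=3/2b +538.922ms=3/2b
Σ=3b of 3 (167bpm 3/8) — PASS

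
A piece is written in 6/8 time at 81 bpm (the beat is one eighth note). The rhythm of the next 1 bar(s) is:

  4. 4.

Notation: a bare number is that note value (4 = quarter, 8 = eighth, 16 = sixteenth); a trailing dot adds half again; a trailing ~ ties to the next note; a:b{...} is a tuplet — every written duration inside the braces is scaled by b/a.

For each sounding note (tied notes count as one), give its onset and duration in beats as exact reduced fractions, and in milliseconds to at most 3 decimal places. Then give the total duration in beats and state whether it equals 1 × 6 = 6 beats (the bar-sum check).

1) 0.0ms=0b +2222.222ms=3b
2) 2222.222ms=3b +2222.222ms=3b
Σ=6b of 6 (81bpm 6/8) — PASS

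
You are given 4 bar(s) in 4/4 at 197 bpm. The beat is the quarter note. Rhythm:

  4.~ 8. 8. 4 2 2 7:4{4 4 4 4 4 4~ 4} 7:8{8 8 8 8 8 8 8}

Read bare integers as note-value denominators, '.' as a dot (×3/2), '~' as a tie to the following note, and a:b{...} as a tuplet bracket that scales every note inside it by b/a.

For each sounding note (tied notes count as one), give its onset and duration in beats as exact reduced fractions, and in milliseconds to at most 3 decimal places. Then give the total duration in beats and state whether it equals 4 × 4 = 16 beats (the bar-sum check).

1) 0.0ms=0b +685.279ms=9/4b
2) 685.279ms=9/4b +228.426ms=3/4b
3) 913.706ms=3b +304.569ms=1b
4) 1218.274ms=4b +609.137ms=2b
5) 1827.411ms=6b +609.137ms=2b
6) 2436.548ms=8b +174.039ms=4/7b
7) 2610.587ms=60/7b +174.039ms=4/7b
8) 2784.627ms=64/7b +174.039ms=4/7b
9) 2958.666ms=68/7b +174.039ms=4/7b
10) 3132.705ms=72/7b +174.039ms=4/7b
11) 3306.744ms=76/7b +348.078ms=8/7b
12) 3654.822ms=12b +174.039ms=4/7b
13) 3828.861ms=88/7b +174.039ms=4/7b
14) 4002.901ms=92/7b +174.039ms=4/7b
15) 4176.94ms=96/7b +174.039ms=4/7b
16) 4350.979ms=100/7b +174.039ms=4/7b
17) 4525.018ms=104/7b +174.039ms=4/7b
18) 4699.057ms=108/7b +174.039ms=4/7b
Σ=16b of 16 (197bpm 4/4) — PASS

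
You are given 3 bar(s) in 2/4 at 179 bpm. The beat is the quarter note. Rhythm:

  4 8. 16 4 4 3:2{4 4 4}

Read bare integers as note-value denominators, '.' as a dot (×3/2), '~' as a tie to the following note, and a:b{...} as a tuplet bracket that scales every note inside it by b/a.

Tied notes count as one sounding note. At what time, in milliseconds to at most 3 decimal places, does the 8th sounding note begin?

note 8 onset = 16/3b = 1787.709ms

1. 0.0ms @ 0 + 335.196ms (1)
2. 335.196ms @ 1 + 251.397ms (3/4)
3. 586.592ms @ 7/4 + 83.799ms (1/4)
4. 670.391ms @ 2 + 335.196ms (1)
5. 1005.587ms @ 3 + 335.196ms (1)
6. 1340.782ms @ 4 + 223.464ms (2/3)
7. 1564.246ms @ 14/3 + 223.464ms (2/3)
8. 1787.709ms @ 16/3 + 223.464ms (2/3)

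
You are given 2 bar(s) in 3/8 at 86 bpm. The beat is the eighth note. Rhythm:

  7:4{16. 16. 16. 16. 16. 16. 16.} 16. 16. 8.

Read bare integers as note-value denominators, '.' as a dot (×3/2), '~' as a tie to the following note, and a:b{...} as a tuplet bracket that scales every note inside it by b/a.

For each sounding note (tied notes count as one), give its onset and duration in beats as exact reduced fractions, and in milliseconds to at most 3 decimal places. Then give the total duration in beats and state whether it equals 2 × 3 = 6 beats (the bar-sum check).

1) 0.0ms=0b +299.003ms=3/7b
2) 299.003ms=3/7b +299.003ms=3/7b
3) 598.007ms=6/7b +299.003ms=3/7b
4) 897.01ms=9/7b +299.003ms=3/7b
5) 1196.013ms=12/7b +299.003ms=3/7b
6) 1495.017ms=15/7b +299.003ms=3/7b
7) 1794.02ms=18/7b +299.003ms=3/7b
8) 2093.023ms=3b +523.256ms=3/4b
9) 2616.279ms=15/4b +523.256ms=3/4b
10) 3139.535ms=9/2b +1046.512ms=3/2b
Σ=6b of 6 (86bpm 3/8) — PASS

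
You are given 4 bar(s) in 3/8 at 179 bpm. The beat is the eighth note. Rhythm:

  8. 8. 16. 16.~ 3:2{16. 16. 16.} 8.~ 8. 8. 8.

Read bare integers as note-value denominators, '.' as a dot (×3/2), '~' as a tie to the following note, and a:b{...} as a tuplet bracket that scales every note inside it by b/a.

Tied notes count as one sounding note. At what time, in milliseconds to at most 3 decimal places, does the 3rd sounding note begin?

note 3 onset = 3b = 1005.587ms

1. 0.0ms @ 0 + 502.793ms (3/2)
2. 502.793ms @ 3/2 + 502.793ms (3/2)
3. 1005.587ms @ 3 + 251.397ms (3/4)
4. 1256.983ms @ 15/4 + 418.994ms (5/4)
5. 1675.978ms @ 5 + 167.598ms (1/2)
6. 1843.575ms @ 11/2 + 167.598ms (1/2)
7. 2011.173ms @ 6 + 1005.587ms (3)
8. 3016.76ms @ 9 + 502.793ms (3/2)
9. 3519.553ms @ 21/2 + 502.793ms (3/2)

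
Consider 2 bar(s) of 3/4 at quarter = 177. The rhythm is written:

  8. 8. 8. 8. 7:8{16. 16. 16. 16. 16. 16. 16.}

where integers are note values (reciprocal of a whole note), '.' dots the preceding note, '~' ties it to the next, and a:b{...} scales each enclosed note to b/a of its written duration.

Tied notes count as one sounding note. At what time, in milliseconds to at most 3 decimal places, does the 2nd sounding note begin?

note 2 onset = 3/4b = 254.237ms

1. 0.0ms @ 0 + 254.237ms (3/4)
2. 254.237ms @ 3/4 + 254.237ms (3/4)
3. 508.475ms @ 3/2 + 254.237ms (3/4)
4. 762.712ms @ 9/4 + 254.237ms (3/4)
5. 1016.949ms @ 3 + 145.278ms (3/7)
6. 1162.228ms @ 24/7 + 145.278ms (3/7)
7. 1307.506ms @ 27/7 + 145.278ms (3/7)
8. 1452.785ms @ 30/7 + 145.278ms (3/7)
9. 1598.063ms @ 33/7 + 145.278ms (3/7)
10. 1743.341ms @ 36/7 + 145.278ms (3/7)
11. 1888.62ms @ 39/7 + 145.278ms (3/7)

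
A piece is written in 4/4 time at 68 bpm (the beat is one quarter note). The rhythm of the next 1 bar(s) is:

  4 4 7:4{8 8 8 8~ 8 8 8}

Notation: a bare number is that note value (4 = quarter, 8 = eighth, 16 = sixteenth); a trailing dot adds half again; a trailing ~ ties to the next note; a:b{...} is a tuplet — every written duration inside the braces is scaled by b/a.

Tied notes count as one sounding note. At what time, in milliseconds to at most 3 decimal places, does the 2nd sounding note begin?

1. 0.0ms @ 0 + 882.353ms (1)
2. 882.353ms @ 1 + 882.353ms (1)
3. 1764.706ms @ 2 + 252.101ms (2/7)
4. 2016.807ms @ 16/7 + 252.101ms (2/7)
5. 2268.908ms @ 18/7 + 252.101ms (2/7)
6. 2521.008ms @ 20/7 + 504.202ms (4/7)
7. 3025.21ms @ 24/7 + 252.101ms (2/7)
8. 3277.311ms @ 26/7 + 252.101ms (2/7)

note 2 onset = 1b = 882.353ms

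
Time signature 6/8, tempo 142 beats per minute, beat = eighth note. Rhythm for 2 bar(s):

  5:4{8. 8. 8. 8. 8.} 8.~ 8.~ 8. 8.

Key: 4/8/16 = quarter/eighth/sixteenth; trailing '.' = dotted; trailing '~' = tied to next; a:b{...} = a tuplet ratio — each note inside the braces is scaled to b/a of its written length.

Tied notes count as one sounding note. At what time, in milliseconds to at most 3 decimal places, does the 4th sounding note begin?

note 4 onset = 18/5b = 1521.127ms

1. 0.0ms @ 0 + 507.042ms (6/5)
2. 507.042ms @ 6/5 + 507.042ms (6/5)
3. 1014.085ms @ 12/5 + 507.042ms (6/5)
4. 1521.127ms @ 18/5 + 507.042ms (6/5)
5. 2028.169ms @ 24/5 + 507.042ms (6/5)
6. 2535.211ms @ 6 + 1901.408ms (9/2)
7. 4436.62ms @ 21/2 + 633.803ms (3/2)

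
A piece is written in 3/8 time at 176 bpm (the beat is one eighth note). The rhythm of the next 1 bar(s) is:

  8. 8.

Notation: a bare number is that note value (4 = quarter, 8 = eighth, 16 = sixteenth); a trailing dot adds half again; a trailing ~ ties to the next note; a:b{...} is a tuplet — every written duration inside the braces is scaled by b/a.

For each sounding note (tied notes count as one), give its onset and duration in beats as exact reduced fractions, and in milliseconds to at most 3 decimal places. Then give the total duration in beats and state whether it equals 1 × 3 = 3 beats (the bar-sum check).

1) 0.0ms=0b +511.364ms=3/2b
2) 511.364ms=3/2b +511.364ms=3/2b
Σ=3b of 3 (176bpm 3/8) — PASS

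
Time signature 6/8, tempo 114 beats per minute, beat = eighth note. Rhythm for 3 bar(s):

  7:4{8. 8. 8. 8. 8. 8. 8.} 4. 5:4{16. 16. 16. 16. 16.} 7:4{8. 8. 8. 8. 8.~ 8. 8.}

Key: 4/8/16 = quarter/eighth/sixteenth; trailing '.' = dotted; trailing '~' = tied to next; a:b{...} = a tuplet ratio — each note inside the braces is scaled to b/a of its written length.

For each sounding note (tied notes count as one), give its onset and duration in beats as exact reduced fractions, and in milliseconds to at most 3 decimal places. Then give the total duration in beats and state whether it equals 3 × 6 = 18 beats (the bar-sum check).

1) 0.0ms=0b +451.128ms=6/7b
2) 451.128ms=6/7b +451.128ms=6/7b
3) 902.256ms=12/7b +451.128ms=6/7b
4) 1353.383ms=18/7b +451.128ms=6/7b
5) 1804.511ms=24/7b +451.128ms=6/7b
6) 2255.639ms=30/7b +451.128ms=6/7b
7) 2706.767ms=36/7b +451.128ms=6/7b
8) 3157.895ms=6b +1578.947ms=3b
9) 4736.842ms=9b +315.789ms=3/5b
10) 5052.632ms=48/5b +315.789ms=3/5b
11) 5368.421ms=51/5b +315.789ms=3/5b
12) 5684.211ms=54/5b +315.789ms=3/5b
13) 6000.0ms=57/5b +315.789ms=3/5b
14) 6315.789ms=12b +451.128ms=6/7b
15) 6766.917ms=90/7b +451.128ms=6/7b
16) 7218.045ms=96/7b +451.128ms=6/7b
17) 7669.173ms=102/7b +451.128ms=6/7b
18) 8120.301ms=108/7b +902.256ms=12/7b
19) 9022.556ms=120/7b +451.128ms=6/7b
Σ=18b of 18 (114bpm 6/8) — PASS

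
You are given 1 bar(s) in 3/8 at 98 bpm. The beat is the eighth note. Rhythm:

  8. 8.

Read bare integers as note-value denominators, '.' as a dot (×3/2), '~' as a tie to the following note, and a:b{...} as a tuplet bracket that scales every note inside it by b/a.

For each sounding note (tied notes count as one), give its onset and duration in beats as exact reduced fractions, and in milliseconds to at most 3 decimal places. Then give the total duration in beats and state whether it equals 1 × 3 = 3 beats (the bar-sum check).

1) 0.0ms=0b +918.367ms=3/2b
2) 918.367ms=3/2b +918.367ms=3/2b
Σ=3b of 3 (98bpm 3/8) — PASS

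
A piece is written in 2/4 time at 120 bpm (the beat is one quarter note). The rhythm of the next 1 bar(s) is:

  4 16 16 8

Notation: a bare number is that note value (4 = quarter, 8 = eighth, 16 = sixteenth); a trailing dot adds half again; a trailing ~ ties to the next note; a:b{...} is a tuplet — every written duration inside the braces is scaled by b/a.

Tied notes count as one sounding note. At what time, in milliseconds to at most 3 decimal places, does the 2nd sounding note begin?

1. 0.0ms @ 0 + 500.0ms (1)
2. 500.0ms @ 1 + 125.0ms (1/4)
3. 625.0ms @ 5/4 + 125.0ms (1/4)
4. 750.0ms @ 3/2 + 250.0ms (1/2)

note 2 onset = 1b = 500.0ms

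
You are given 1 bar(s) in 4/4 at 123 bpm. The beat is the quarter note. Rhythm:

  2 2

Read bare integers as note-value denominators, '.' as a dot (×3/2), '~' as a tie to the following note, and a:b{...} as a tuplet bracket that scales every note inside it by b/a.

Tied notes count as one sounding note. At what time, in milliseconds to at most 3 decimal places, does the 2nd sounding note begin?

note 2 onset = 2b = 975.61ms

1. 0.0ms @ 0 + 975.61ms (2)
2. 975.61ms @ 2 + 975.61ms (2)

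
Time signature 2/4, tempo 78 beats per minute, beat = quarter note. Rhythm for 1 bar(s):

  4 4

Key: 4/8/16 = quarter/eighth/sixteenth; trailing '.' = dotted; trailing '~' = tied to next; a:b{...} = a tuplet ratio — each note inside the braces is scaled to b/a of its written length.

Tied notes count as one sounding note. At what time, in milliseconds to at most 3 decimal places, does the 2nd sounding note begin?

note 2 onset = 1b = 769.231ms

1. 0.0ms @ 0 + 769.231ms (1)
2. 769.231ms @ 1 + 769.231ms (1)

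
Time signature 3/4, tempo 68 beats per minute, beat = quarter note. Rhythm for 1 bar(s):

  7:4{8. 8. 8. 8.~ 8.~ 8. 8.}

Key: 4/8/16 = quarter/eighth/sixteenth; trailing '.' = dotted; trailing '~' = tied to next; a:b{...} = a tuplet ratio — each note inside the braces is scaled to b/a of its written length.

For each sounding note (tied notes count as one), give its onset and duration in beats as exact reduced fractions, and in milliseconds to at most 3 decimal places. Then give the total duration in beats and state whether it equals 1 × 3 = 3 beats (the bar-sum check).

1) 0.0ms=0b +378.151ms=3/7b
2) 378.151ms=3/7b +378.151ms=3/7b
3) 756.303ms=6/7b +378.151ms=3/7b
4) 1134.454ms=9/7b +1134.454ms=9/7b
5) 2268.908ms=18/7b +378.151ms=3/7b
Σ=3b of 3 (68bpm 3/4) — PASS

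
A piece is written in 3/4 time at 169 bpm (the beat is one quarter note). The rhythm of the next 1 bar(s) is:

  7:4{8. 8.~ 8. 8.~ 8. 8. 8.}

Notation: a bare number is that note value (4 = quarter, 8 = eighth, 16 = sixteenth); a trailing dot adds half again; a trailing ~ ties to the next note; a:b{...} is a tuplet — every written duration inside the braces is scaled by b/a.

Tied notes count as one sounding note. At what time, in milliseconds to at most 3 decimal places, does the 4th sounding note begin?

note 4 onset = 15/7b = 760.778ms

1. 0.0ms @ 0 + 152.156ms (3/7)
2. 152.156ms @ 3/7 + 304.311ms (6/7)
3. 456.467ms @ 9/7 + 304.311ms (6/7)
4. 760.778ms @ 15/7 + 152.156ms (3/7)
5. 912.933ms @ 18/7 + 152.156ms (3/7)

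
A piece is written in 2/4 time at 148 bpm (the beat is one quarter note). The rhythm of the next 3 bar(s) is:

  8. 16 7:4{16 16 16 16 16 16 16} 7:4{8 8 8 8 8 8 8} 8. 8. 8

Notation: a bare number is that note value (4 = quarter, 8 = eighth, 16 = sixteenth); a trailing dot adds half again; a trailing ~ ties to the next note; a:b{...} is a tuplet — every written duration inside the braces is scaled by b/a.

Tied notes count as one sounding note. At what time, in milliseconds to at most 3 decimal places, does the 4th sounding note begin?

1. 0.0ms @ 0 + 304.054ms (3/4)
2. 304.054ms @ 3/4 + 101.351ms (1/4)
3. 405.405ms @ 1 + 57.915ms (1/7)
4. 463.32ms @ 8/7 + 57.915ms (1/7)
5. 521.236ms @ 9/7 + 57.915ms (1/7)
6. 579.151ms @ 10/7 + 57.915ms (1/7)
7. 637.066ms @ 11/7 + 57.915ms (1/7)
8. 694.981ms @ 12/7 + 57.915ms (1/7)
9. 752.896ms @ 13/7 + 57.915ms (1/7)
10. 810.811ms @ 2 + 115.83ms (2/7)
11. 926.641ms @ 16/7 + 115.83ms (2/7)
12. 1042.471ms @ 18/7 + 115.83ms (2/7)
13. 1158.301ms @ 20/7 + 115.83ms (2/7)
14. 1274.131ms @ 22/7 + 115.83ms (2/7)
15. 1389.961ms @ 24/7 + 115.83ms (2/7)
16. 1505.792ms @ 26/7 + 115.83ms (2/7)
17. 1621.622ms @ 4 + 304.054ms (3/4)
18. 1925.676ms @ 19/4 + 304.054ms (3/4)
19. 2229.73ms @ 11/2 + 202.703ms (1/2)

note 4 onset = 8/7b = 463.32ms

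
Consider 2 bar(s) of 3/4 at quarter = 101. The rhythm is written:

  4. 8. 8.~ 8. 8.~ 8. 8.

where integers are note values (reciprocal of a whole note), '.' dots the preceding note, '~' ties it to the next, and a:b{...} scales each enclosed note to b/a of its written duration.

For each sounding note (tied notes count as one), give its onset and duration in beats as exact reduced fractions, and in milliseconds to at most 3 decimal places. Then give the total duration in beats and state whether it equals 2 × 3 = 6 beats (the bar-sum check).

1) 0.0ms=0b +891.089ms=3/2b
2) 891.089ms=3/2b +445.545ms=3/4b
3) 1336.634ms=9/4b +891.089ms=3/2b
4) 2227.723ms=15/4b +891.089ms=3/2b
5) 3118.812ms=21/4b +445.545ms=3/4b
Σ=6b of 6 (101bpm 3/4) — PASS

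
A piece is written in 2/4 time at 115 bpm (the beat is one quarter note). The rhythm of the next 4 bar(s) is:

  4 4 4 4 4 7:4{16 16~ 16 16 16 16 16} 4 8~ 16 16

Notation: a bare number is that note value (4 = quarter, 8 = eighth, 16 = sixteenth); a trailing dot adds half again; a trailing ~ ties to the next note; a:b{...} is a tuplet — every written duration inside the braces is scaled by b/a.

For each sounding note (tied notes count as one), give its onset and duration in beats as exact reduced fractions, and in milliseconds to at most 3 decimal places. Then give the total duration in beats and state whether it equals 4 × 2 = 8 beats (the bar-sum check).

1) 0.0ms=0b +521.739ms=1b
2) 521.739ms=1b +521.739ms=1b
3) 1043.478ms=2b +521.739ms=1b
4) 1565.217ms=3b +521.739ms=1b
5) 2086.957ms=4b +521.739ms=1b
6) 2608.696ms=5b +74.534ms=1/7b
7) 2683.23ms=36/7b +149.068ms=2/7b
8) 2832.298ms=38/7b +74.534ms=1/7b
9) 2906.832ms=39/7b +74.534ms=1/7b
10) 2981.366ms=40/7b +74.534ms=1/7b
11) 3055.901ms=41/7b +74.534ms=1/7b
12) 3130.435ms=6b +521.739ms=1b
13) 3652.174ms=7b +391.304ms=3/4b
14) 4043.478ms=31/4b +130.435ms=1/4b
Σ=8b of 8 (115bpm 2/4) — PASS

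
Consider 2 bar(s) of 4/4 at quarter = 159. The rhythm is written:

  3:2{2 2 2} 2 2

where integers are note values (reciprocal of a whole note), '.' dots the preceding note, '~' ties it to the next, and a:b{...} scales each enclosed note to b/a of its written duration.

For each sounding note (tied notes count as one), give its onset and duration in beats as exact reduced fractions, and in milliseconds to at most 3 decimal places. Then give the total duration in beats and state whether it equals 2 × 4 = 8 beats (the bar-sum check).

1) 0.0ms=0b +503.145ms=4/3b
2) 503.145ms=4/3b +503.145ms=4/3b
3) 1006.289ms=8/3b +503.145ms=4/3b
4) 1509.434ms=4b +754.717ms=2b
5) 2264.151ms=6b +754.717ms=2b
Σ=8b of 8 (159bpm 4/4) — PASS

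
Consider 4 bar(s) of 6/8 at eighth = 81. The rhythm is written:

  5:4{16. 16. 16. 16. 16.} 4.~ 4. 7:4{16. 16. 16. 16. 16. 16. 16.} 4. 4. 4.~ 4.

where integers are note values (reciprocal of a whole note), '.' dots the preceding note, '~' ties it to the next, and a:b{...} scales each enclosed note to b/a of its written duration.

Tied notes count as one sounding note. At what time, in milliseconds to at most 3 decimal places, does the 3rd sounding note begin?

1. 0.0ms @ 0 + 444.444ms (3/5)
2. 444.444ms @ 3/5 + 444.444ms (3/5)
3. 888.889ms @ 6/5 + 444.444ms (3/5)
4. 1333.333ms @ 9/5 + 444.444ms (3/5)
5. 1777.778ms @ 12/5 + 444.444ms (3/5)
6. 2222.222ms @ 3 + 4444.444ms (6)
7. 6666.667ms @ 9 + 317.46ms (3/7)
8. 6984.127ms @ 66/7 + 317.46ms (3/7)
9. 7301.587ms @ 69/7 + 317.46ms (3/7)
10. 7619.048ms @ 72/7 + 317.46ms (3/7)
11. 7936.508ms @ 75/7 + 317.46ms (3/7)
12. 8253.968ms @ 78/7 + 317.46ms (3/7)
13. 8571.429ms @ 81/7 + 317.46ms (3/7)
14. 8888.889ms @ 12 + 2222.222ms (3)
15. 11111.111ms @ 15 + 2222.222ms (3)
16. 13333.333ms @ 18 + 4444.444ms (6)

note 3 onset = 6/5b = 888.889ms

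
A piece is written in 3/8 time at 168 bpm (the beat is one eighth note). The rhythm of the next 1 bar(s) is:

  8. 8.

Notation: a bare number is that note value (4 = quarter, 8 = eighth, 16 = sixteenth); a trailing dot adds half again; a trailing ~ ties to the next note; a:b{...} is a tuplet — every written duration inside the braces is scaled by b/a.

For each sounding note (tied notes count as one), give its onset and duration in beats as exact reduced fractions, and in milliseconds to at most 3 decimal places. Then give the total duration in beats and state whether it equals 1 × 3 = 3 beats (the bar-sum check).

1) 0.0ms=0b +535.714ms=3/2b
2) 535.714ms=3/2b +535.714ms=3/2b
Σ=3b of 3 (168bpm 3/8) — PASS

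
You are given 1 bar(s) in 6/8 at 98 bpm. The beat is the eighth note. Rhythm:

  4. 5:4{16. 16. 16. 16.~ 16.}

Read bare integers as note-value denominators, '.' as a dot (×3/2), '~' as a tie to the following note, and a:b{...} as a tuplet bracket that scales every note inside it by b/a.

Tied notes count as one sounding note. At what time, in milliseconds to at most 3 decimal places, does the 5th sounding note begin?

1. 0.0ms @ 0 + 1836.735ms (3)
2. 1836.735ms @ 3 + 367.347ms (3/5)
3. 2204.082ms @ 18/5 + 367.347ms (3/5)
4. 2571.429ms @ 21/5 + 367.347ms (3/5)
5. 2938.776ms @ 24/5 + 734.694ms (6/5)

note 5 onset = 24/5b = 2938.776ms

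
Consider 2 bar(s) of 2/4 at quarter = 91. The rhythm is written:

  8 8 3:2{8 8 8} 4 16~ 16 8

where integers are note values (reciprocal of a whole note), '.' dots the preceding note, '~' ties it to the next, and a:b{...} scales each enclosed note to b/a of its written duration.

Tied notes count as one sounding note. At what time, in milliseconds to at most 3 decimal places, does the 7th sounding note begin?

note 7 onset = 3b = 1978.022ms

1. 0.0ms @ 0 + 329.67ms (1/2)
2. 329.67ms @ 1/2 + 329.67ms (1/2)
3. 659.341ms @ 1 + 219.78ms (1/3)
4. 879.121ms @ 4/3 + 219.78ms (1/3)
5. 1098.901ms @ 5/3 + 219.78ms (1/3)
6. 1318.681ms @ 2 + 659.341ms (1)
7. 1978.022ms @ 3 + 329.67ms (1/2)
8. 2307.692ms @ 7/2 + 329.67ms (1/2)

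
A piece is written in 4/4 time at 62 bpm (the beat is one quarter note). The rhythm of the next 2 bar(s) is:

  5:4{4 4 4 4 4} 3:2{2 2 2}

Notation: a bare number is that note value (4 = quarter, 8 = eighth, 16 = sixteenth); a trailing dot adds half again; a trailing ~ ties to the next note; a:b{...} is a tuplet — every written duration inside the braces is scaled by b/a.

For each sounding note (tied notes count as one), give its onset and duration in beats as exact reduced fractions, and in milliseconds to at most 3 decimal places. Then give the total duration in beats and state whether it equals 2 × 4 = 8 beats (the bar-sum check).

1) 0.0ms=0b +774.194ms=4/5b
2) 774.194ms=4/5b +774.194ms=4/5b
3) 1548.387ms=8/5b +774.194ms=4/5b
4) 2322.581ms=12/5b +774.194ms=4/5b
5) 3096.774ms=16/5b +774.194ms=4/5b
6) 3870.968ms=4b +1290.323ms=4/3b
7) 5161.29ms=16/3b +1290.323ms=4/3b
8) 6451.613ms=20/3b +1290.323ms=4/3b
Σ=8b of 8 (62bpm 4/4) — PASS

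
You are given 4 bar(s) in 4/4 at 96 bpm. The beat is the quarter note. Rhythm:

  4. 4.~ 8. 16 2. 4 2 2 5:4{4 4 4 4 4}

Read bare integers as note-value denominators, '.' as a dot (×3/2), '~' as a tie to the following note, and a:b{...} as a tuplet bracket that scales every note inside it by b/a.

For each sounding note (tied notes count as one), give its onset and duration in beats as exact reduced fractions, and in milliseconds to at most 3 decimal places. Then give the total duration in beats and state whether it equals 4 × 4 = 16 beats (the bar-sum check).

1) 0.0ms=0b +937.5ms=3/2b
2) 937.5ms=3/2b +1406.25ms=9/4b
3) 2343.75ms=15/4b +156.25ms=1/4b
4) 2500.0ms=4b +1875.0ms=3b
5) 4375.0ms=7b +625.0ms=1b
6) 5000.0ms=8b +1250.0ms=2b
7) 6250.0ms=10b +1250.0ms=2b
8) 7500.0ms=12b +500.0ms=4/5b
9) 8000.0ms=64/5b +500.0ms=4/5b
10) 8500.0ms=68/5b +500.0ms=4/5b
11) 9000.0ms=72/5b +500.0ms=4/5b
12) 9500.0ms=76/5b +500.0ms=4/5b
Σ=16b of 16 (96bpm 4/4) — PASS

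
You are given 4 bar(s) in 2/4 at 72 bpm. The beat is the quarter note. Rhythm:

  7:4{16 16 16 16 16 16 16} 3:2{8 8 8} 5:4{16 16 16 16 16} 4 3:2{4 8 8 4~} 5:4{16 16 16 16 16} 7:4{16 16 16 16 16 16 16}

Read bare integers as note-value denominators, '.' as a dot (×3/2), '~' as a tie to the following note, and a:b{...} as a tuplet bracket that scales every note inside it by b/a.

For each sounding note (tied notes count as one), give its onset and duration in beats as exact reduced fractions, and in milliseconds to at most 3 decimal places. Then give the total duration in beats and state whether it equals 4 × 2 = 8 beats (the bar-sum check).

1) 0.0ms=0b +119.048ms=1/7b
2) 119.048ms=1/7b +119.048ms=1/7b
3) 238.095ms=2/7b +119.048ms=1/7b
4) 357.143ms=3/7b +119.048ms=1/7b
5) 476.19ms=4/7b +119.048ms=1/7b
6) 595.238ms=5/7b +119.048ms=1/7b
7) 714.286ms=6/7b +119.048ms=1/7b
8) 833.333ms=1b +277.778ms=1/3b
9) 1111.111ms=4/3b +277.778ms=1/3b
10) 1388.889ms=5/3b +277.778ms=1/3b
11) 1666.667ms=2b +166.667ms=1/5b
12) 1833.333ms=11/5b +166.667ms=1/5b
13) 2000.0ms=12/5b +166.667ms=1/5b
14) 2166.667ms=13/5b +166.667ms=1/5b
15) 2333.333ms=14/5b +166.667ms=1/5b
16) 2500.0ms=3b +833.333ms=1b
17) 3333.333ms=4b +555.556ms=2/3b
18) 3888.889ms=14/3b +277.778ms=1/3b
19) 4166.667ms=5b +277.778ms=1/3b
20) 4444.444ms=16/3b +722.222ms=13/15b
21) 5166.667ms=31/5b +166.667ms=1/5b
22) 5333.333ms=32/5b +166.667ms=1/5b
23) 5500.0ms=33/5b +166.667ms=1/5b
24) 5666.667ms=34/5b +166.667ms=1/5b
25) 5833.333ms=7b +119.048ms=1/7b
26) 5952.381ms=50/7b +119.048ms=1/7b
27) 6071.429ms=51/7b +119.048ms=1/7b
28) 6190.476ms=52/7b +119.048ms=1/7b
29) 6309.524ms=53/7b +119.048ms=1/7b
30) 6428.571ms=54/7b +119.048ms=1/7b
31) 6547.619ms=55/7b +119.048ms=1/7b
Σ=8b of 8 (72bpm 2/4) — PASS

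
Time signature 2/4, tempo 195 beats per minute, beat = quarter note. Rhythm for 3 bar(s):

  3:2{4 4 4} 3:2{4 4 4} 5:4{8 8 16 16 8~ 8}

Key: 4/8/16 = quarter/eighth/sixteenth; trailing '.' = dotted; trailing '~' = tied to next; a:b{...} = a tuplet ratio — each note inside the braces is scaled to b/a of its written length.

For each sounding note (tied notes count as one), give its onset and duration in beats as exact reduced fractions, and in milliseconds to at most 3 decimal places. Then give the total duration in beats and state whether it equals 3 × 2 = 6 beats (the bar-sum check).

1) 0.0ms=0b +205.128ms=2/3b
2) 205.128ms=2/3b +205.128ms=2/3b
3) 410.256ms=4/3b +205.128ms=2/3b
4) 615.385ms=2b +205.128ms=2/3b
5) 820.513ms=8/3b +205.128ms=2/3b
6) 1025.641ms=10/3b +205.128ms=2/3b
7) 1230.769ms=4b +123.077ms=2/5b
8) 1353.846ms=22/5b +123.077ms=2/5b
9) 1476.923ms=24/5b +61.538ms=1/5b
10) 1538.462ms=5b +61.538ms=1/5b
11) 1600.0ms=26/5b +246.154ms=4/5b
Σ=6b of 6 (195bpm 2/4) — PASS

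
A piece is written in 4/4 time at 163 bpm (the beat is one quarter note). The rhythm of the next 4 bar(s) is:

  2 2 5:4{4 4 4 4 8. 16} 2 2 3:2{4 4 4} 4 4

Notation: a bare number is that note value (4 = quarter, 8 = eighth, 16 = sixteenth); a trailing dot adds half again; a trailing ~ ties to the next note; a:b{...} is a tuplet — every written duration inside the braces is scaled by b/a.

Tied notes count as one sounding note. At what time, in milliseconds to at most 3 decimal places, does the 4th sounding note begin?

note 4 onset = 24/5b = 1766.871ms

1. 0.0ms @ 0 + 736.196ms (2)
2. 736.196ms @ 2 + 736.196ms (2)
3. 1472.393ms @ 4 + 294.479ms (4/5)
4. 1766.871ms @ 24/5 + 294.479ms (4/5)
5. 2061.35ms @ 28/5 + 294.479ms (4/5)
6. 2355.828ms @ 32/5 + 294.479ms (4/5)
7. 2650.307ms @ 36/5 + 220.859ms (3/5)
8. 2871.166ms @ 39/5 + 73.62ms (1/5)
9. 2944.785ms @ 8 + 736.196ms (2)
10. 3680.982ms @ 10 + 736.196ms (2)
11. 4417.178ms @ 12 + 245.399ms (2/3)
12. 4662.577ms @ 38/3 + 245.399ms (2/3)
13. 4907.975ms @ 40/3 + 245.399ms (2/3)
14. 5153.374ms @ 14 + 368.098ms (1)
15. 5521.472ms @ 15 + 368.098ms (1)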